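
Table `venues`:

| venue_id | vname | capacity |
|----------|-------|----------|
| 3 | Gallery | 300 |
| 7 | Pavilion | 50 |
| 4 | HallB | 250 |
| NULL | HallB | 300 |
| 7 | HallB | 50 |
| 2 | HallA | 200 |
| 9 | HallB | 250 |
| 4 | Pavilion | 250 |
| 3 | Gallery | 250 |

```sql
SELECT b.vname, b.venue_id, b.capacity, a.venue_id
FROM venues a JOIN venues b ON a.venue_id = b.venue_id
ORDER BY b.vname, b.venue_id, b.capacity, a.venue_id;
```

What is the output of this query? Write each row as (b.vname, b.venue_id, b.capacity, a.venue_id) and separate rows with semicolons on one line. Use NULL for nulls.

INNER JOIN keeps only pairs where the ON condition holds.
Matching on a.venue_id = b.venue_id. A NULL in a compared column never satisfies the condition.
- a row (venue_id=3): matches 2 b row(s) → 2 output row(s).
- a row (venue_id=7): matches 2 b row(s) → 2 output row(s).
- a row (venue_id=4): matches 2 b row(s) → 2 output row(s).
- a row (venue_id=NULL): no match → dropped.
- a row (venue_id=7): matches 2 b row(s) → 2 output row(s).
- a row (venue_id=2): matches 1 b row(s) → 1 output row(s).
- a row (venue_id=9): matches 1 b row(s) → 1 output row(s).
- a row (venue_id=4): matches 2 b row(s) → 2 output row(s).
- a row (venue_id=3): matches 2 b row(s) → 2 output row(s).

(Gallery, 3, 250, 3); (Gallery, 3, 250, 3); (Gallery, 3, 300, 3); (Gallery, 3, 300, 3); (HallA, 2, 200, 2); (HallB, 4, 250, 4); (HallB, 4, 250, 4); (HallB, 7, 50, 7); (HallB, 7, 50, 7); (HallB, 9, 250, 9); (Pavilion, 4, 250, 4); (Pavilion, 4, 250, 4); (Pavilion, 7, 50, 7); (Pavilion, 7, 50, 7)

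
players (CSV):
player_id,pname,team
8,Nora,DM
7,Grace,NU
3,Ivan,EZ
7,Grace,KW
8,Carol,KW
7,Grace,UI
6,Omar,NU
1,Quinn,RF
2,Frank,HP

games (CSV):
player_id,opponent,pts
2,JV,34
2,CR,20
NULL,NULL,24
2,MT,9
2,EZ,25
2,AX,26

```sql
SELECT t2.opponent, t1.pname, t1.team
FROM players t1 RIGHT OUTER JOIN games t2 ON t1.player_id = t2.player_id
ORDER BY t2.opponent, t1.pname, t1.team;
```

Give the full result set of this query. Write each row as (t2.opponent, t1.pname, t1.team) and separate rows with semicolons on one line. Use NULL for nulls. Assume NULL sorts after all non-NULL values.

(AX, Frank, HP); (CR, Frank, HP); (EZ, Frank, HP); (JV, Frank, HP); (MT, Frank, HP); (NULL, NULL, NULL)

RIGHT JOIN keeps every row from `games`; unmatched rows get NULL for `players`'s columns.
Matching on t1.player_id = t2.player_id. A NULL in a compared column never satisfies the condition.
Matched pairs: 5; unmatched t2 rows kept: 1.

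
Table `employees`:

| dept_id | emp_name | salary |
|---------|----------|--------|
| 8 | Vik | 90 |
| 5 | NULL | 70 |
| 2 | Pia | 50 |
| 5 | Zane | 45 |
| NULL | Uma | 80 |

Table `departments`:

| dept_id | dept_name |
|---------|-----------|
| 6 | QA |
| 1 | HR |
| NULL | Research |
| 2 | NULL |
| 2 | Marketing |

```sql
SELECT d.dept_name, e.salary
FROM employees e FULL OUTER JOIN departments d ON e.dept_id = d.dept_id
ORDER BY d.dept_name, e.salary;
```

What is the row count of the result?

FULL OUTER JOIN keeps every row from both sides; unmatched rows get NULL for the other side's columns.
Matching on e.dept_id = d.dept_id. A NULL in a compared column never satisfies the condition.
- e[0] dept_id=8 → no match; kept with NULLs on the d side.
- e[1] dept_id=5 → no match; kept with NULLs on the d side.
- e[2] dept_id=2 → 2 match(es) in d → 2 row(s).
- e[3] dept_id=5 → no match; kept with NULLs on the d side.
- e[4] dept_id=NULL → no match; kept with NULLs on the d side.
- 3 d row(s) had no e match → kept, e columns NULL.
Total: 2 matched + 7 padded = 9 rows.

9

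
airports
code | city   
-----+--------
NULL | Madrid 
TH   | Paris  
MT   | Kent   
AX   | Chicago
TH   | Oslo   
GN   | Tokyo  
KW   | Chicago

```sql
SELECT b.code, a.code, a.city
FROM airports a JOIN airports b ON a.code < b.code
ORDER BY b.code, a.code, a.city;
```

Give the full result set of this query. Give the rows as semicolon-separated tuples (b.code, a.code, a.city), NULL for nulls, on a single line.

INNER JOIN keeps only pairs where the ON condition holds.
Matching on a.code < b.code. A NULL in a compared column never satisfies the condition.
Matched pairs: 14.

(GN, AX, Chicago); (KW, AX, Chicago); (KW, GN, Tokyo); (MT, AX, Chicago); (MT, GN, Tokyo); (MT, KW, Chicago); (TH, AX, Chicago); (TH, AX, Chicago); (TH, GN, Tokyo); (TH, GN, Tokyo); (TH, KW, Chicago); (TH, KW, Chicago); (TH, MT, Kent); (TH, MT, Kent)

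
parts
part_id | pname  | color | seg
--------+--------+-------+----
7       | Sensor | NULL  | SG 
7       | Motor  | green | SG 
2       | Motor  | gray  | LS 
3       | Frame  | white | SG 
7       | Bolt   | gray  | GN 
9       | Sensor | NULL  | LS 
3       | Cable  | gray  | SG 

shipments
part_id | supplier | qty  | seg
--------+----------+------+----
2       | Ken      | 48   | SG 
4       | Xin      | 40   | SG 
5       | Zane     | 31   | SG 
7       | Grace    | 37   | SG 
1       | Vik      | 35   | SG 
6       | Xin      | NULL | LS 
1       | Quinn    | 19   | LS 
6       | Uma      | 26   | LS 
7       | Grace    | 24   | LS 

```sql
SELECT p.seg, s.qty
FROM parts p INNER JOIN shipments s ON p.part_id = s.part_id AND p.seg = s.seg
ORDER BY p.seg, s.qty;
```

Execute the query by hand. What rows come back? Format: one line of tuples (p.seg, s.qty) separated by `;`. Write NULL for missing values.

INNER JOIN keeps only pairs where the ON condition holds.
Matching on p.part_id = s.part_id AND p.seg = s.seg.
Matched pairs: 2.

(SG, 37); (SG, 37)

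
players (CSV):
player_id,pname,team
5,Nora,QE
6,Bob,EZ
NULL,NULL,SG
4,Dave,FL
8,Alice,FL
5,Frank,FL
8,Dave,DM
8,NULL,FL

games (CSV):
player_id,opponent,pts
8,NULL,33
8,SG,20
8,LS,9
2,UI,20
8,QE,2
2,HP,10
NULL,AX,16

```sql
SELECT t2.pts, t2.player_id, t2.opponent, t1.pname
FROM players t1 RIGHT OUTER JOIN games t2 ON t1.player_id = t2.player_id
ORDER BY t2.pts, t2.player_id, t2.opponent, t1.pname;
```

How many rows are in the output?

15

RIGHT JOIN keeps every row from `games`; unmatched rows get NULL for `players`'s columns.
Matching on t1.player_id = t2.player_id. A NULL in a compared column never satisfies the condition.
- player_id=5: no matching t2 row.
- player_id=6: no matching t2 row.
- player_id=NULL: no matching t2 row.
- player_id=4: no matching t2 row.
- player_id=8: 4 matching t2 row(s), so 4 row(s) emitted.
- player_id=5: no matching t2 row.
- player_id=8: 4 matching t2 row(s), so 4 row(s) emitted.
- player_id=8: 4 matching t2 row(s), so 4 row(s) emitted.
- 3 t2 row(s) had no t1 match → kept, t1 columns NULL.
Total: 12 matched + 3 padded = 15 rows.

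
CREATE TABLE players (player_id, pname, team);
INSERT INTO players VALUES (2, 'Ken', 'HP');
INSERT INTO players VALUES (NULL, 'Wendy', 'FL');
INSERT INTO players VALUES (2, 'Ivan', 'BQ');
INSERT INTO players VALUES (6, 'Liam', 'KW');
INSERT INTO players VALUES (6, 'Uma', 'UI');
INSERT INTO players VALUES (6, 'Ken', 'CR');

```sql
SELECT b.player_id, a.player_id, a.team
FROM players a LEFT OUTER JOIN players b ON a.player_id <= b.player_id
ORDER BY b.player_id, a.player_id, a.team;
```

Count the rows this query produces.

20

LEFT JOIN keeps every row from `players a`; unmatched rows get NULL for `players b`'s columns.
Matching on a.player_id <= b.player_id. A NULL in a compared column never satisfies the condition.
Matched pairs: 19; unmatched a rows kept: 1.
Total: 19 matched + 1 padded = 20 rows.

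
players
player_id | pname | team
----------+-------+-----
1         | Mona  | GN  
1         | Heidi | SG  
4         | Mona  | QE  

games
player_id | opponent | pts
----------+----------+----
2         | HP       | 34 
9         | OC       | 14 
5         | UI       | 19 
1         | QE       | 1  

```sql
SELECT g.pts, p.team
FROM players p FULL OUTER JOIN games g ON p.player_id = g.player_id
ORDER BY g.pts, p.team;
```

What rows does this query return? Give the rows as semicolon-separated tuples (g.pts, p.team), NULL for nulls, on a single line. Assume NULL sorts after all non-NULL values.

(1, GN); (1, SG); (14, NULL); (19, NULL); (34, NULL); (NULL, QE)

FULL OUTER JOIN keeps every row from both sides; unmatched rows get NULL for the other side's columns.
Matching on p.player_id = g.player_id.
- p (player_id=1) pairs with 1 row(s) of g.
- p (player_id=1) pairs with 1 row(s) of g.
- p (player_id=4) has no partner → padded with NULL.
- 3 row(s) from g found no p partner → padded with NULL.
After projecting and ordering:
g.pts | p.team
1 | GN
1 | SG
14 | NULL
19 | NULL
34 | NULL
NULL | QE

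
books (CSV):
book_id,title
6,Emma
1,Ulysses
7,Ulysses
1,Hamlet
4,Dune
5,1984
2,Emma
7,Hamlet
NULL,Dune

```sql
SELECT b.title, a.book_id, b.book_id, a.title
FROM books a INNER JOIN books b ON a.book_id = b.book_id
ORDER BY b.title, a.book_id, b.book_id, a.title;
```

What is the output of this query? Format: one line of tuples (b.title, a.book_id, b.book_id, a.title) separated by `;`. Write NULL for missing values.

INNER JOIN keeps only pairs where the ON condition holds.
Matching on a.book_id = b.book_id. A NULL in a compared column never satisfies the condition.
- book_id=6: 1 matching b row(s), so 1 row(s) emitted.
- book_id=1: 2 matching b row(s), so 2 row(s) emitted.
- book_id=7: 2 matching b row(s), so 2 row(s) emitted.
- book_id=1: 2 matching b row(s), so 2 row(s) emitted.
- book_id=4: 1 matching b row(s), so 1 row(s) emitted.
- book_id=5: 1 matching b row(s), so 1 row(s) emitted.
- book_id=2: 1 matching b row(s), so 1 row(s) emitted.
- book_id=7: 2 matching b row(s), so 2 row(s) emitted.
- book_id=NULL: no matching b row, dropped.

(1984, 5, 5, 1984); (Dune, 4, 4, Dune); (Emma, 2, 2, Emma); (Emma, 6, 6, Emma); (Hamlet, 1, 1, Hamlet); (Hamlet, 1, 1, Ulysses); (Hamlet, 7, 7, Hamlet); (Hamlet, 7, 7, Ulysses); (Ulysses, 1, 1, Hamlet); (Ulysses, 1, 1, Ulysses); (Ulysses, 7, 7, Hamlet); (Ulysses, 7, 7, Ulysses)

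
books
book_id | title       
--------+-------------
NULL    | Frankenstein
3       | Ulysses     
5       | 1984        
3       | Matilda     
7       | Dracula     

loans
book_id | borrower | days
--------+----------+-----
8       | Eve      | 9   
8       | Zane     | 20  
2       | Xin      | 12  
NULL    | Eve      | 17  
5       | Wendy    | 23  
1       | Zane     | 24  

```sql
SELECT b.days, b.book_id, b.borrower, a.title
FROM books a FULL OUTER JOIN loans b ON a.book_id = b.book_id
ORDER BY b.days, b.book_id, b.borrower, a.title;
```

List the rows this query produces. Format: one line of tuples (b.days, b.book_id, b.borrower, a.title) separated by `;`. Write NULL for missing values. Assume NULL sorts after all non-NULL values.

(9, 8, Eve, NULL); (12, 2, Xin, NULL); (17, NULL, Eve, NULL); (20, 8, Zane, NULL); (23, 5, Wendy, 1984); (24, 1, Zane, NULL); (NULL, NULL, NULL, Dracula); (NULL, NULL, NULL, Frankenstein); (NULL, NULL, NULL, Matilda); (NULL, NULL, NULL, Ulysses)

FULL OUTER JOIN keeps every row from both sides; unmatched rows get NULL for the other side's columns.
Matching on a.book_id = b.book_id. A NULL in a compared column never satisfies the condition.
Matched pairs: 1; unmatched a rows kept: 4; unmatched b rows kept: 5.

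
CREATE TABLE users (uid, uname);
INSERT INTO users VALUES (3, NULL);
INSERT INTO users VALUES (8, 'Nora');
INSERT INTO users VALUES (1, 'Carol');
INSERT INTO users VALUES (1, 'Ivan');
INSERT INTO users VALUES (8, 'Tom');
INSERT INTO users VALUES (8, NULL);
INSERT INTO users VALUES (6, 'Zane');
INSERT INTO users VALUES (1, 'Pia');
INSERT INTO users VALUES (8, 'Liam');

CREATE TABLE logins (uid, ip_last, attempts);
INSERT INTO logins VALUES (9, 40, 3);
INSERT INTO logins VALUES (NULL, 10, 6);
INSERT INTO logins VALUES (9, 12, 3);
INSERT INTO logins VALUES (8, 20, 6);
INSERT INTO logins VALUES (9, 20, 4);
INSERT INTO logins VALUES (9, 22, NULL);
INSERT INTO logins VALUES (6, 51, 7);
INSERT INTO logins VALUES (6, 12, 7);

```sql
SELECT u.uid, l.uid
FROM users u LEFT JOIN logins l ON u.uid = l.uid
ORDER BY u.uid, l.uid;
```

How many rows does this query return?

10

LEFT JOIN keeps every row from `users`; unmatched rows get NULL for `logins`'s columns.
Matching on u.uid = l.uid. A NULL in a compared column never satisfies the condition.
- u[0] uid=3 → no match; kept with NULLs on the l side.
- u[1] uid=8 → 1 match(es) in l → 1 row(s).
- u[2] uid=1 → no match; kept with NULLs on the l side.
- u[3] uid=1 → no match; kept with NULLs on the l side.
- u[4] uid=8 → 1 match(es) in l → 1 row(s).
- u[5] uid=8 → 1 match(es) in l → 1 row(s).
- u[6] uid=6 → 2 match(es) in l → 2 row(s).
- u[7] uid=1 → no match; kept with NULLs on the l side.
- u[8] uid=8 → 1 match(es) in l → 1 row(s).
Total: 6 matched + 4 padded = 10 rows.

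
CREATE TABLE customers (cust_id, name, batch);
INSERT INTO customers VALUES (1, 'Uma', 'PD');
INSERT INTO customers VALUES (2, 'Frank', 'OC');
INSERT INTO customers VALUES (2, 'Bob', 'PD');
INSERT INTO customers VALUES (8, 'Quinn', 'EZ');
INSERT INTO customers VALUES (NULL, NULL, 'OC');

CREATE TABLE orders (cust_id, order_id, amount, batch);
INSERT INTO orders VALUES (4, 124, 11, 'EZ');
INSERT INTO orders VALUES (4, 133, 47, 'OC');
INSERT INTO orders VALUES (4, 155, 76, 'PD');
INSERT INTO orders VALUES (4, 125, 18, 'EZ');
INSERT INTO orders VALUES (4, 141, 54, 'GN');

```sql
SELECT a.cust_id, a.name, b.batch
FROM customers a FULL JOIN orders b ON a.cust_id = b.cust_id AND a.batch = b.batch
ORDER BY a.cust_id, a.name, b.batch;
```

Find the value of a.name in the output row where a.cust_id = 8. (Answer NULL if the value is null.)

FULL OUTER JOIN keeps every row from both sides; unmatched rows get NULL for the other side's columns.
Matching on a.cust_id = b.cust_id AND a.batch = b.batch. A NULL in a compared column never satisfies the condition.
- a[0] cust_id=1, batch=PD → no match; kept with NULLs on the b side.
- a[1] cust_id=2, batch=OC → no match; kept with NULLs on the b side.
- a[2] cust_id=2, batch=PD → no match; kept with NULLs on the b side.
- a[3] cust_id=8, batch=EZ → no match; kept with NULLs on the b side.
- a[4] cust_id=NULL, batch=OC → no match; kept with NULLs on the b side.
- plus 5 unmatched b row(s), each kept with NULL a columns.

Quinn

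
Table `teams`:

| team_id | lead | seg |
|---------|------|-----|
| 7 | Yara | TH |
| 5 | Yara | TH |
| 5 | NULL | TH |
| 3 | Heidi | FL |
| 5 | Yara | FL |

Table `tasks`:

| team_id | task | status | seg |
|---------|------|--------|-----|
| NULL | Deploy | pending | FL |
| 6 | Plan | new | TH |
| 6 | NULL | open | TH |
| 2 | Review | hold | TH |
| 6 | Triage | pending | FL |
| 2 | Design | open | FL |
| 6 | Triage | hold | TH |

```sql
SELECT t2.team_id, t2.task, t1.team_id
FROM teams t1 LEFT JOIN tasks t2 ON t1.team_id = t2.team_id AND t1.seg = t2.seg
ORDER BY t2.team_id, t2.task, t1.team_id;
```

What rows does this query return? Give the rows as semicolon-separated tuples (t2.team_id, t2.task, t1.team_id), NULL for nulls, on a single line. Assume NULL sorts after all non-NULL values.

(NULL, NULL, 3); (NULL, NULL, 5); (NULL, NULL, 5); (NULL, NULL, 5); (NULL, NULL, 7)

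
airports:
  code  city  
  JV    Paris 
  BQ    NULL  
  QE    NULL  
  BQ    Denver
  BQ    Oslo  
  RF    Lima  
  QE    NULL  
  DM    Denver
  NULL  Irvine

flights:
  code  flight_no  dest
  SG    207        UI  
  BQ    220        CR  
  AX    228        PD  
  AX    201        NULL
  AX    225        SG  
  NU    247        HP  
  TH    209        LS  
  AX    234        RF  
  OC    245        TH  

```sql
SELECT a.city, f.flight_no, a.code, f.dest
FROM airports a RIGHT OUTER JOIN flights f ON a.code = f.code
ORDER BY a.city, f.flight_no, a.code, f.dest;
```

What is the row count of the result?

RIGHT JOIN keeps every row from `flights`; unmatched rows get NULL for `airports`'s columns.
Matching on a.code = f.code. A NULL in a compared column never satisfies the condition.
Matched pairs: 3; unmatched f rows kept: 8.
Total: 3 matched + 8 padded = 11 rows.

11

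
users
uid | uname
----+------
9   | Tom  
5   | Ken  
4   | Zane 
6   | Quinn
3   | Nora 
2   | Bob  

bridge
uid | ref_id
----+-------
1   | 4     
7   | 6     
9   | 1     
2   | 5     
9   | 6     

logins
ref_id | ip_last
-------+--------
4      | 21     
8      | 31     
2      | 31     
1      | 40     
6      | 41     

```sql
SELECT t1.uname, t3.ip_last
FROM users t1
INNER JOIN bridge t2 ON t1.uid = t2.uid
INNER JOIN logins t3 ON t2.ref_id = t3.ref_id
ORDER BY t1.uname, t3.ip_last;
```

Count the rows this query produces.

2

Step 1 — t1 INNER JOIN t2 on uid → 3 row(s).
Then INNER JOIN `logins t3` on ref_id: keep only rows whose t2.ref_id appears in t3.
Result: 2 row(s).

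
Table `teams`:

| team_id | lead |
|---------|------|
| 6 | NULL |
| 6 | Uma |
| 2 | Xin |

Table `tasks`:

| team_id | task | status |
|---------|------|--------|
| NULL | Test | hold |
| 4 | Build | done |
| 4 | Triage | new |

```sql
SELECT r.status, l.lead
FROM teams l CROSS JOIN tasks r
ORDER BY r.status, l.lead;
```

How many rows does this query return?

CROSS JOIN pairs every row of `teams` with every row of `tasks`: 3 × 3 = 9 rows.

9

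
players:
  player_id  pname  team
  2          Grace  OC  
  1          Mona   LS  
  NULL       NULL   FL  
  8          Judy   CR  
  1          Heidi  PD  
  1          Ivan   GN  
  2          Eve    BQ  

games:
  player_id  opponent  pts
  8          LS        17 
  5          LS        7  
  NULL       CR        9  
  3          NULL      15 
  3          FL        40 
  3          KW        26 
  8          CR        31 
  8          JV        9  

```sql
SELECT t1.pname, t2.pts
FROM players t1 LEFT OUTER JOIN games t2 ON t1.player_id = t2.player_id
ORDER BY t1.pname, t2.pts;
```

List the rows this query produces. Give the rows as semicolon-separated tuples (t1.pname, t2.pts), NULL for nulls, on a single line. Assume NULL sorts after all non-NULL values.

(Eve, NULL); (Grace, NULL); (Heidi, NULL); (Ivan, NULL); (Judy, 9); (Judy, 17); (Judy, 31); (Mona, NULL); (NULL, NULL)

LEFT JOIN keeps every row from `players`; unmatched rows get NULL for `games`'s columns.
Matching on t1.player_id = t2.player_id. A NULL in a compared column never satisfies the condition.
- t1 (player_id=2) has no partner → padded with NULL.
- t1 (player_id=1) has no partner → padded with NULL.
- t1 (player_id=NULL) has no partner → padded with NULL.
- t1 (player_id=8) pairs with 3 row(s) of t2.
- t1 (player_id=1) has no partner → padded with NULL.
- t1 (player_id=1) has no partner → padded with NULL.
- t1 (player_id=2) has no partner → padded with NULL.
After projecting and ordering:
t1.pname | t2.pts
Eve | NULL
Grace | NULL
Heidi | NULL
Ivan | NULL
Judy | 9
Judy | 17
Judy | 31
Mona | NULL
NULL | NULL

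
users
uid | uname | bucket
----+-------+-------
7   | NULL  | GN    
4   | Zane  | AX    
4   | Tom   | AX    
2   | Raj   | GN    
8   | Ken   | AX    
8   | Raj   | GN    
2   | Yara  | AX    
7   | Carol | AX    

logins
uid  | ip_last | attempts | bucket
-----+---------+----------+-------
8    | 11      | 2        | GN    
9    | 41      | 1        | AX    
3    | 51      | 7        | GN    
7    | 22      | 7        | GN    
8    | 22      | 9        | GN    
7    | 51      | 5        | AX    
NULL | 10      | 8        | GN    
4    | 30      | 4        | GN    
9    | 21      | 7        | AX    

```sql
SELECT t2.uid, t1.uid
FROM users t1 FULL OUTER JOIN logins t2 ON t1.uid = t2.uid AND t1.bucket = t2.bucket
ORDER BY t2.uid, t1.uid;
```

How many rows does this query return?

FULL OUTER JOIN keeps every row from both sides; unmatched rows get NULL for the other side's columns.
Matching on t1.uid = t2.uid AND t1.bucket = t2.bucket. A NULL in a compared column never satisfies the condition.
Matched pairs: 4; unmatched t1 rows kept: 5; unmatched t2 rows kept: 5.
Total: 4 matched + 10 padded = 14 rows.

14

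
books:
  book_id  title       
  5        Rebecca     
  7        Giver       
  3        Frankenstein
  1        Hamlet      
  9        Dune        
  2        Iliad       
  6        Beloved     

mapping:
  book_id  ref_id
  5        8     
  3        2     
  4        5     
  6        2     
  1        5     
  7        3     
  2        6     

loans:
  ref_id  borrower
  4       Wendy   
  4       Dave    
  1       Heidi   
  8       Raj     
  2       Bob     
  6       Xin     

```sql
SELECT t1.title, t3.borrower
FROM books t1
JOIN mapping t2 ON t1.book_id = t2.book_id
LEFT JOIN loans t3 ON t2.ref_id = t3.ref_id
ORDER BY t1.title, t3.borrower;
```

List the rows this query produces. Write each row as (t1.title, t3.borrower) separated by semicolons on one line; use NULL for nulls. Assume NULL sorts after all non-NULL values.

Joins associate left-to-right: books INNER JOIN mapping on book_id gives 6 intermediate row(s).
Then LEFT JOIN `loans t3` on ref_id: each of those 6 rows is kept; rows whose t2.ref_id has no match in t3 get NULL for t3's columns.

(Beloved, Bob); (Frankenstein, Bob); (Giver, NULL); (Hamlet, NULL); (Iliad, Xin); (Rebecca, Raj)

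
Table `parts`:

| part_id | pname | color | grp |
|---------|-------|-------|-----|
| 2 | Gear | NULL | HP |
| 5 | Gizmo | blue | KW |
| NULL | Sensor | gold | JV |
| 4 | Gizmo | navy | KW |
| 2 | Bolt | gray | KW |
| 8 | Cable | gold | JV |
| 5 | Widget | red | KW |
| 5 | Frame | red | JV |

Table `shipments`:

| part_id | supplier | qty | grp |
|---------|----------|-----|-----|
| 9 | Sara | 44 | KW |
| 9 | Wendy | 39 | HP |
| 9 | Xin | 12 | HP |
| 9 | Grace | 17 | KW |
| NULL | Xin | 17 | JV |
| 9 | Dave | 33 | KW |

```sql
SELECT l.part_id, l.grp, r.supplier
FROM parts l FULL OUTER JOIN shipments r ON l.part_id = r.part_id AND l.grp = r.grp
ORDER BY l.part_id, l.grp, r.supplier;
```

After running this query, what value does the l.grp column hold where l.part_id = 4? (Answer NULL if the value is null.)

KW

FULL OUTER JOIN keeps every row from both sides; unmatched rows get NULL for the other side's columns.
Matching on l.part_id = r.part_id AND l.grp = r.grp. A NULL in a compared column never satisfies the condition.
- l (part_id=2, grp=HP) has no partner → padded with NULL.
- l (part_id=5, grp=KW) has no partner → padded with NULL.
- l (part_id=NULL, grp=JV) has no partner → padded with NULL.
- l (part_id=4, grp=KW) has no partner → padded with NULL.
- l (part_id=2, grp=KW) has no partner → padded with NULL.
- l (part_id=8, grp=JV) has no partner → padded with NULL.
- l (part_id=5, grp=KW) has no partner → padded with NULL.
- l (part_id=5, grp=JV) has no partner → padded with NULL.
- plus 6 unmatched r row(s), each kept with NULL l columns.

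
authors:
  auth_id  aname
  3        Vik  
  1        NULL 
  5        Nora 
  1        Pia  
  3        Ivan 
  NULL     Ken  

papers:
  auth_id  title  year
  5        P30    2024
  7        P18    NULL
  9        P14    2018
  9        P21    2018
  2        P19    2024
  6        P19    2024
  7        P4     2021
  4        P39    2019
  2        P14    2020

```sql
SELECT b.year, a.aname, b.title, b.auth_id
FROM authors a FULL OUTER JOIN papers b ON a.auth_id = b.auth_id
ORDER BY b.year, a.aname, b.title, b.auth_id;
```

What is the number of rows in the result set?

FULL OUTER JOIN keeps every row from both sides; unmatched rows get NULL for the other side's columns.
Matching on a.auth_id = b.auth_id. A NULL in a compared column never satisfies the condition.
- a (auth_id=3) has no partner → padded with NULL.
- a (auth_id=1) has no partner → padded with NULL.
- a (auth_id=5) pairs with 1 row(s) of b.
- a (auth_id=1) has no partner → padded with NULL.
- a (auth_id=3) has no partner → padded with NULL.
- a (auth_id=NULL) has no partner → padded with NULL.
- 8 b row(s) had no a match → kept, a columns NULL.
Total: 1 matched + 13 padded = 14 rows.

14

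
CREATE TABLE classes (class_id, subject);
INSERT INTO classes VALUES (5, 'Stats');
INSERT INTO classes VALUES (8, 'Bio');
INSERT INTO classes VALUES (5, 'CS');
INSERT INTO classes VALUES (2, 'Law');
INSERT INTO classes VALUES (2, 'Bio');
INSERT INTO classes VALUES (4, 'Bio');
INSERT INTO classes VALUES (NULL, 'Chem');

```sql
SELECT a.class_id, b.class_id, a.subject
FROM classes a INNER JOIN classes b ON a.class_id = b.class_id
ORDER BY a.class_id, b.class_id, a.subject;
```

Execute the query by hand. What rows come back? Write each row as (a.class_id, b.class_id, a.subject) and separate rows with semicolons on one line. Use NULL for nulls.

(2, 2, Bio); (2, 2, Bio); (2, 2, Law); (2, 2, Law); (4, 4, Bio); (5, 5, CS); (5, 5, CS); (5, 5, Stats); (5, 5, Stats); (8, 8, Bio)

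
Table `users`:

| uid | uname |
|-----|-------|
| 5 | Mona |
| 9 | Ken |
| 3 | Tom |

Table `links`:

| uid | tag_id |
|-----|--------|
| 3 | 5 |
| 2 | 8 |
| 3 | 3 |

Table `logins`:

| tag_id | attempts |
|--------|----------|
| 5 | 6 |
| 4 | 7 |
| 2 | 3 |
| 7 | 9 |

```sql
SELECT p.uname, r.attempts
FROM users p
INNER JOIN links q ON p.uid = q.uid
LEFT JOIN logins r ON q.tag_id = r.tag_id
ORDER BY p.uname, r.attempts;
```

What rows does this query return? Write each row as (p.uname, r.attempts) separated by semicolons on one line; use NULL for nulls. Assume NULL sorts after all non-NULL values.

Step 1 — p INNER JOIN q on uid → 2 row(s).
Then LEFT JOIN `logins r` on tag_id: each of those 2 rows is kept; rows whose q.tag_id has no match in r get NULL for r's columns.

(Tom, 6); (Tom, NULL)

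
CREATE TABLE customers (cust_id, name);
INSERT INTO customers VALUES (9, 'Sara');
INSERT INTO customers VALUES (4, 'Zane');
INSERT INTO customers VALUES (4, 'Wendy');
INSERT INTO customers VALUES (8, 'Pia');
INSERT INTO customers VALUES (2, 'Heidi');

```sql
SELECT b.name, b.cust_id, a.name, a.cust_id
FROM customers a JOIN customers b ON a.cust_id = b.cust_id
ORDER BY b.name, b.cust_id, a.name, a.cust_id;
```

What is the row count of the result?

INNER JOIN keeps only pairs where the ON condition holds.
Matching on a.cust_id = b.cust_id.
- a (cust_id=9) pairs with 1 row(s) of b.
- a (cust_id=4) pairs with 2 row(s) of b.
- a (cust_id=4) pairs with 2 row(s) of b.
- a (cust_id=8) pairs with 1 row(s) of b.
- a (cust_id=2) pairs with 1 row(s) of b.
Total: 7 rows.

7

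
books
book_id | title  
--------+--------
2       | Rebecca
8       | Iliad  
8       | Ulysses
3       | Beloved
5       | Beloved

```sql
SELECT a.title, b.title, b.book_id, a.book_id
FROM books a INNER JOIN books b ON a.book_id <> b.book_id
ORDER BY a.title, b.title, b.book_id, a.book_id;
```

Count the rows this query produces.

INNER JOIN keeps only pairs where the ON condition holds.
Matching on a.book_id <> b.book_id.
- book_id=2: 4 matching b row(s), so 4 row(s) emitted.
- book_id=8: 3 matching b row(s), so 3 row(s) emitted.
- book_id=8: 3 matching b row(s), so 3 row(s) emitted.
- book_id=3: 4 matching b row(s), so 4 row(s) emitted.
- book_id=5: 4 matching b row(s), so 4 row(s) emitted.
Total: 18 rows.

18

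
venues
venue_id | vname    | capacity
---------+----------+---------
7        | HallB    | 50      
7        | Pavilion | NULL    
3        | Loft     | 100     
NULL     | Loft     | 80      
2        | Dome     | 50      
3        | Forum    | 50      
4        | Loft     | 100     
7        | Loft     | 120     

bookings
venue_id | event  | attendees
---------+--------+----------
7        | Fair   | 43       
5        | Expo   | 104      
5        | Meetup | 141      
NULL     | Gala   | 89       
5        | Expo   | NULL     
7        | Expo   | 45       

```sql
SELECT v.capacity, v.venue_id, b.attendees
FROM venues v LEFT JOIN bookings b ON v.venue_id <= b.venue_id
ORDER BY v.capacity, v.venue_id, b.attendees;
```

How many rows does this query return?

27

LEFT JOIN keeps every row from `venues`; unmatched rows get NULL for `bookings`'s columns.
Matching on v.venue_id <= b.venue_id. A NULL in a compared column never satisfies the condition.
Matched pairs: 26; unmatched v rows kept: 1.
Total: 26 matched + 1 padded = 27 rows.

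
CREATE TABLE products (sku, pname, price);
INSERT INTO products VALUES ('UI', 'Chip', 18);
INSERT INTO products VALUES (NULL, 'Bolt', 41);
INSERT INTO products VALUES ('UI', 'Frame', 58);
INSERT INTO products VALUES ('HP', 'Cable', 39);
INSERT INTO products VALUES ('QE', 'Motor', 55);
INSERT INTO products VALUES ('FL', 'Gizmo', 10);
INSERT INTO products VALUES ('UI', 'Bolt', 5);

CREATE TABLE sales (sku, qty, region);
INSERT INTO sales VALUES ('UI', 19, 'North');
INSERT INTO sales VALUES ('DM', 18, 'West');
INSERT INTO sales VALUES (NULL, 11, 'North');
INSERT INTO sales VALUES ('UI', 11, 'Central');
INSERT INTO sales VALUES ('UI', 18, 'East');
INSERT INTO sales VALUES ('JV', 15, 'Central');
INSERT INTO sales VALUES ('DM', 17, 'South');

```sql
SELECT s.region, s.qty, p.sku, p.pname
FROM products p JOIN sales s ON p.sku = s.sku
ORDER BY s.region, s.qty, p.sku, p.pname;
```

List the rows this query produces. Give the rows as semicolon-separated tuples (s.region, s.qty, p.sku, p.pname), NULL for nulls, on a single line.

(Central, 11, UI, Bolt); (Central, 11, UI, Chip); (Central, 11, UI, Frame); (East, 18, UI, Bolt); (East, 18, UI, Chip); (East, 18, UI, Frame); (North, 19, UI, Bolt); (North, 19, UI, Chip); (North, 19, UI, Frame)

INNER JOIN keeps only pairs where the ON condition holds.
Matching on p.sku = s.sku. A NULL in a compared column never satisfies the condition.
Matched pairs: 9.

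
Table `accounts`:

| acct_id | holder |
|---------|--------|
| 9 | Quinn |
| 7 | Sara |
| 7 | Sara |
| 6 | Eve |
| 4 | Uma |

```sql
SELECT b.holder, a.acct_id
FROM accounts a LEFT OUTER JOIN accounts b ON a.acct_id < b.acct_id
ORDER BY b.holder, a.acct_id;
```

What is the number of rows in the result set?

10

LEFT JOIN keeps every row from `accounts a`; unmatched rows get NULL for `accounts b`'s columns.
Matching on a.acct_id < b.acct_id.
- acct_id=9: no b row matches, row kept with b columns NULL.
- acct_id=7: 1 matching b row(s), so 1 row(s) emitted.
- acct_id=7: 1 matching b row(s), so 1 row(s) emitted.
- acct_id=6: 3 matching b row(s), so 3 row(s) emitted.
- acct_id=4: 4 matching b row(s), so 4 row(s) emitted.
Total: 9 matched + 1 padded = 10 rows.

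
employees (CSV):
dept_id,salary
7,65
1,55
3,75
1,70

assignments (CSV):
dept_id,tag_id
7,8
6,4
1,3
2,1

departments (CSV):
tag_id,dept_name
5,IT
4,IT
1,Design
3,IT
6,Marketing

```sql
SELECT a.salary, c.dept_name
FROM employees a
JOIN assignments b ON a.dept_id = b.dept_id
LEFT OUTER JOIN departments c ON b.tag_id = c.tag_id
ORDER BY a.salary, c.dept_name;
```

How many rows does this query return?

Joins associate left-to-right: employees INNER JOIN assignments on dept_id gives 3 intermediate row(s).
Then LEFT JOIN `departments c` on tag_id: each of those 3 rows is kept; rows whose b.tag_id has no match in c get NULL for c's columns.
Result: 3 row(s).

3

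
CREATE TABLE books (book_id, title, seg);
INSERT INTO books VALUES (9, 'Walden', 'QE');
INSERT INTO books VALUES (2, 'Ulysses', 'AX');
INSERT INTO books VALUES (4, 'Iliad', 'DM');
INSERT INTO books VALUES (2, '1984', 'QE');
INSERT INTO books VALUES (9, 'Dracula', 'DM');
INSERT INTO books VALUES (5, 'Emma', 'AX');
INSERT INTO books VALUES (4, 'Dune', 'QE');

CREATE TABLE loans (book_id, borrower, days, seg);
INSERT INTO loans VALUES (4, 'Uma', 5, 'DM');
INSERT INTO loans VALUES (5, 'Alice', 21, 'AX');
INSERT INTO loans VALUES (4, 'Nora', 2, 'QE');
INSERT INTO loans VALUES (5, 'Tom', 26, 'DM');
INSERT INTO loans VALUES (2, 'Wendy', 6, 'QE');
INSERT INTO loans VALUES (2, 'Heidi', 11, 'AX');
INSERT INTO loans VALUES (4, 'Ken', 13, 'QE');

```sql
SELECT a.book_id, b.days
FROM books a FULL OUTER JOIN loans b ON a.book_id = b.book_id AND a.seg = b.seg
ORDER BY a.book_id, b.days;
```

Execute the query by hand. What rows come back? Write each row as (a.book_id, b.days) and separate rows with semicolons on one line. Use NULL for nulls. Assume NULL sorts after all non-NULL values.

FULL OUTER JOIN keeps every row from both sides; unmatched rows get NULL for the other side's columns.
Matching on a.book_id = b.book_id AND a.seg = b.seg.
- a row (book_id=9, seg=QE): no match → kept, b columns NULL.
- a row (book_id=2, seg=AX): matches 1 b row(s) → 1 output row(s).
- a row (book_id=4, seg=DM): matches 1 b row(s) → 1 output row(s).
- a row (book_id=2, seg=QE): matches 1 b row(s) → 1 output row(s).
- a row (book_id=9, seg=DM): no match → kept, b columns NULL.
- a row (book_id=5, seg=AX): matches 1 b row(s) → 1 output row(s).
- a row (book_id=4, seg=QE): matches 2 b row(s) → 2 output row(s).
- plus 1 unmatched b row(s), each kept with NULL a columns.
After projecting and ordering:
a.book_id | b.days
2 | 6
2 | 11
4 | 2
4 | 5
4 | 13
5 | 21
9 | NULL
9 | NULL
NULL | 26

(2, 6); (2, 11); (4, 2); (4, 5); (4, 13); (5, 21); (9, NULL); (9, NULL); (NULL, 26)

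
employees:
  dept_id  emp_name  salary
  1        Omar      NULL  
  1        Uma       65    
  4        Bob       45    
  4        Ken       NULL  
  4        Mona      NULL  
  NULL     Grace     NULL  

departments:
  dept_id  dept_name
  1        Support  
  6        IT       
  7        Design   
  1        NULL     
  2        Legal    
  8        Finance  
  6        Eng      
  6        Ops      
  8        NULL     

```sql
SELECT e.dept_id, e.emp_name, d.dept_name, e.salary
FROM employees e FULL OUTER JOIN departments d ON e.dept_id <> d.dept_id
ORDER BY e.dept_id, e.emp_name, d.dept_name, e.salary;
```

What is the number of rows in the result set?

FULL OUTER JOIN keeps every row from both sides; unmatched rows get NULL for the other side's columns.
Matching on e.dept_id <> d.dept_id. A NULL in a compared column never satisfies the condition.
- dept_id=1: 7 matching d row(s), so 7 row(s) emitted.
- dept_id=1: 7 matching d row(s), so 7 row(s) emitted.
- dept_id=4: 9 matching d row(s), so 9 row(s) emitted.
- dept_id=4: 9 matching d row(s), so 9 row(s) emitted.
- dept_id=4: 9 matching d row(s), so 9 row(s) emitted.
- dept_id=NULL: no d row matches, row kept with d columns NULL.
Total: 41 matched + 1 padded = 42 rows.

42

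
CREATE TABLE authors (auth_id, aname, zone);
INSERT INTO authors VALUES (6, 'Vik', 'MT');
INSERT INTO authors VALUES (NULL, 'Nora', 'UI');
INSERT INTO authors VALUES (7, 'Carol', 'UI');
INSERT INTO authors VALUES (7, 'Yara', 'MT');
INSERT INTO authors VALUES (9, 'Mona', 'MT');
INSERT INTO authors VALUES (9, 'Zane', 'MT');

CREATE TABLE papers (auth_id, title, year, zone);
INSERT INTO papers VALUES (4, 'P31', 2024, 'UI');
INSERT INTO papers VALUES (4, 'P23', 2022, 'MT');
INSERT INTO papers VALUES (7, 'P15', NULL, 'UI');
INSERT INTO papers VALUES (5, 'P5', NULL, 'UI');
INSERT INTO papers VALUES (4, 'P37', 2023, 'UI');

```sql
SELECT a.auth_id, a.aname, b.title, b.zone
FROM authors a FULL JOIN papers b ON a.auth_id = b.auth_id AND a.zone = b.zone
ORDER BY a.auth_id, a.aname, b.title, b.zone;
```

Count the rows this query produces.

10

FULL OUTER JOIN keeps every row from both sides; unmatched rows get NULL for the other side's columns.
Matching on a.auth_id = b.auth_id AND a.zone = b.zone. A NULL in a compared column never satisfies the condition.
- a row (auth_id=6, zone=MT): no match → kept, b columns NULL.
- a row (auth_id=NULL, zone=UI): no match → kept, b columns NULL.
- a row (auth_id=7, zone=UI): matches 1 b row(s) → 1 output row(s).
- a row (auth_id=7, zone=MT): no match → kept, b columns NULL.
- a row (auth_id=9, zone=MT): no match → kept, b columns NULL.
- a row (auth_id=9, zone=MT): no match → kept, b columns NULL.
- 4 b row(s) had no a match → kept, a columns NULL.
Total: 1 matched + 9 padded = 10 rows.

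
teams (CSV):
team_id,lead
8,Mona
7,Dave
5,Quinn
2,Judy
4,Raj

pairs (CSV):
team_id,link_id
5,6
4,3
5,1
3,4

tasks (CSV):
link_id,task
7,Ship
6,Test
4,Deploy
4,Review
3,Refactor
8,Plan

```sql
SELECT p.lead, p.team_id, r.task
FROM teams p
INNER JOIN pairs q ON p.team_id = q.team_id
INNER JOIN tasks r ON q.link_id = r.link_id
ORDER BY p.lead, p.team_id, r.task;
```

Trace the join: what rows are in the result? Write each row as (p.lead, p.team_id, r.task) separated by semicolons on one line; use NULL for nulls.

Joins associate left-to-right: teams INNER JOIN pairs on team_id gives 3 intermediate row(s).
Then INNER JOIN `tasks r` on link_id: keep only rows whose q.link_id appears in r.

(Quinn, 5, Test); (Raj, 4, Refactor)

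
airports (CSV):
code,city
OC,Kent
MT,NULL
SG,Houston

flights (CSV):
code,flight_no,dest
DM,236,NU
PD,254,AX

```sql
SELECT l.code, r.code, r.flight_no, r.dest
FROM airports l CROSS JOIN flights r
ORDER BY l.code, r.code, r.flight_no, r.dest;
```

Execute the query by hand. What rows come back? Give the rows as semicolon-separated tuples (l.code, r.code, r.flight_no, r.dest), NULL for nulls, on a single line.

(MT, DM, 236, NU); (MT, PD, 254, AX); (OC, DM, 236, NU); (OC, PD, 254, AX); (SG, DM, 236, NU); (SG, PD, 254, AX)

CROSS JOIN pairs every row of `airports` with every row of `flights`: 3 × 2 = 6 rows.
After projecting and ordering:
l.code | r.code | r.flight_no | r.dest
MT | DM | 236 | NU
MT | PD | 254 | AX
OC | DM | 236 | NU
OC | PD | 254 | AX
SG | DM | 236 | NU
SG | PD | 254 | AX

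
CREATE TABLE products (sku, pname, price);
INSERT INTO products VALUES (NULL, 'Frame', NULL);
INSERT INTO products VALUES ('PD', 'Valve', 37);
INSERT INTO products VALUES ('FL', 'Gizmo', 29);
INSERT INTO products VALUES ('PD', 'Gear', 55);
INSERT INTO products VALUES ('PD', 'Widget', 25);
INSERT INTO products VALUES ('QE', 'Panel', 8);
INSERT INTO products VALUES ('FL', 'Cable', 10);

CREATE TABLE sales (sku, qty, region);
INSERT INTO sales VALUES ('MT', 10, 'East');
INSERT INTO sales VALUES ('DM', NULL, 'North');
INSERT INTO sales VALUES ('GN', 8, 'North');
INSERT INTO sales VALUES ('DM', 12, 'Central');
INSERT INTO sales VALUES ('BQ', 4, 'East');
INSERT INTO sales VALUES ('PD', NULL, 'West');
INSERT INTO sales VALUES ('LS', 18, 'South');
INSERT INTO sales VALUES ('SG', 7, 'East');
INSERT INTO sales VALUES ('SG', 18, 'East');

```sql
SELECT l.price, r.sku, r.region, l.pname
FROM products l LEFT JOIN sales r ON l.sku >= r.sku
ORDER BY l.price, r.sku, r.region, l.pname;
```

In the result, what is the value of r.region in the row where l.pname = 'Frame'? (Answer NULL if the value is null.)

LEFT JOIN keeps every row from `products`; unmatched rows get NULL for `sales`'s columns.
Matching on l.sku >= r.sku. A NULL in a compared column never satisfies the condition.
- l row (sku=NULL): no match → kept, r columns NULL.
- l row (sku=PD): matches 7 r row(s) → 7 output row(s).
- l row (sku=FL): matches 3 r row(s) → 3 output row(s).
- l row (sku=PD): matches 7 r row(s) → 7 output row(s).
- l row (sku=PD): matches 7 r row(s) → 7 output row(s).
- l row (sku=QE): matches 7 r row(s) → 7 output row(s).
- l row (sku=FL): matches 3 r row(s) → 3 output row(s).

NULL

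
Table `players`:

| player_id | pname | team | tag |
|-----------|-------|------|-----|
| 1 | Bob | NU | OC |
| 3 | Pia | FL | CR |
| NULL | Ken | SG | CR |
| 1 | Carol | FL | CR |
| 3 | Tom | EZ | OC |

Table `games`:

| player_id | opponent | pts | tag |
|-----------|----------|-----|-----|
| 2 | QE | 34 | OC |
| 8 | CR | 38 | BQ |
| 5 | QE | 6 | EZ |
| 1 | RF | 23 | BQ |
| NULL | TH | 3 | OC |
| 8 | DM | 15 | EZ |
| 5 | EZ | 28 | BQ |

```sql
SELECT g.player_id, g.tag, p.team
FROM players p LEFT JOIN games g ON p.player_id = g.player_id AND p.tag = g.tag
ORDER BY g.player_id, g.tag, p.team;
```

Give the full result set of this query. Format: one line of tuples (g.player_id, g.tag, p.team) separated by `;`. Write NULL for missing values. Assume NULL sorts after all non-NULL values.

LEFT JOIN keeps every row from `players`; unmatched rows get NULL for `games`'s columns.
Matching on p.player_id = g.player_id AND p.tag = g.tag. A NULL in a compared column never satisfies the condition.
- p row (player_id=1, tag=OC): no match → kept, g columns NULL.
- p row (player_id=3, tag=CR): no match → kept, g columns NULL.
- p row (player_id=NULL, tag=CR): no match → kept, g columns NULL.
- p row (player_id=1, tag=CR): no match → kept, g columns NULL.
- p row (player_id=3, tag=OC): no match → kept, g columns NULL.
After projecting and ordering:
g.player_id | g.tag | p.team
NULL | NULL | EZ
NULL | NULL | FL
NULL | NULL | FL
NULL | NULL | NU
NULL | NULL | SG

(NULL, NULL, EZ); (NULL, NULL, FL); (NULL, NULL, FL); (NULL, NULL, NU); (NULL, NULL, SG)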